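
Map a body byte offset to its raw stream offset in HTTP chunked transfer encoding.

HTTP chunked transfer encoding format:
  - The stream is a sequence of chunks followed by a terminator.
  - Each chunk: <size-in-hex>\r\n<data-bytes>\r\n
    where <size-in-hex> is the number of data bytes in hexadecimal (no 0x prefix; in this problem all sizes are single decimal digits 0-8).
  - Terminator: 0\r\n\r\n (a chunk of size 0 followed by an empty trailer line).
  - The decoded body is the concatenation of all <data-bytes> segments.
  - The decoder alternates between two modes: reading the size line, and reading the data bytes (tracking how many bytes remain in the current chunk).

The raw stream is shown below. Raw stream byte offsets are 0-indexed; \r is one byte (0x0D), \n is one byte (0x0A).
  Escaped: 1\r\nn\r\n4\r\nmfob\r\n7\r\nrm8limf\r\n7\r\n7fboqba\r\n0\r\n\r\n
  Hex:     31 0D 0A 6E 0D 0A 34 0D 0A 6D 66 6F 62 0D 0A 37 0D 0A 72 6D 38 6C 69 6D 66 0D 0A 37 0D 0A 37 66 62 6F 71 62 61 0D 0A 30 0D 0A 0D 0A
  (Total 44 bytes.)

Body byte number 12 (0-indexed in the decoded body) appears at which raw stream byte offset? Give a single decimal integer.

Answer: 30

Derivation:
Chunk 1: stream[0..1]='1' size=0x1=1, data at stream[3..4]='n' -> body[0..1], body so far='n'
Chunk 2: stream[6..7]='4' size=0x4=4, data at stream[9..13]='mfob' -> body[1..5], body so far='nmfob'
Chunk 3: stream[15..16]='7' size=0x7=7, data at stream[18..25]='rm8limf' -> body[5..12], body so far='nmfobrm8limf'
Chunk 4: stream[27..28]='7' size=0x7=7, data at stream[30..37]='7fboqba' -> body[12..19], body so far='nmfobrm8limf7fboqba'
Chunk 5: stream[39..40]='0' size=0 (terminator). Final body='nmfobrm8limf7fboqba' (19 bytes)
Body byte 12 at stream offset 30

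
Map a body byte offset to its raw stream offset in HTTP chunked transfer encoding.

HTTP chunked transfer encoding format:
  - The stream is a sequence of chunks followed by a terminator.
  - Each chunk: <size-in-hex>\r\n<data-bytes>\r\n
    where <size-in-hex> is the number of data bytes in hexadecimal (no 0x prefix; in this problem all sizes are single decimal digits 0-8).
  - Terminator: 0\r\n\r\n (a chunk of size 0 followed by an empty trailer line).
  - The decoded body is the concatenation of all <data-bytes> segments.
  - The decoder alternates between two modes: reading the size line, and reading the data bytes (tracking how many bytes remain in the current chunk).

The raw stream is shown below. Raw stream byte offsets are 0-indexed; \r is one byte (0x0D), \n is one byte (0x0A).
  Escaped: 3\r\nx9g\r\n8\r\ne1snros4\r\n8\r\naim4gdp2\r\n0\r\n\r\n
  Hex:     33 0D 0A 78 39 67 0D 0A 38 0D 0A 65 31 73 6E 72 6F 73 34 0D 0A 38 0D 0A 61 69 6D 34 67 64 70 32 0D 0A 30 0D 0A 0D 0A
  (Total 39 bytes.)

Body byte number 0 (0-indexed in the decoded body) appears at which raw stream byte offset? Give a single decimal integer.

Chunk 1: stream[0..1]='3' size=0x3=3, data at stream[3..6]='x9g' -> body[0..3], body so far='x9g'
Chunk 2: stream[8..9]='8' size=0x8=8, data at stream[11..19]='e1snros4' -> body[3..11], body so far='x9ge1snros4'
Chunk 3: stream[21..22]='8' size=0x8=8, data at stream[24..32]='aim4gdp2' -> body[11..19], body so far='x9ge1snros4aim4gdp2'
Chunk 4: stream[34..35]='0' size=0 (terminator). Final body='x9ge1snros4aim4gdp2' (19 bytes)
Body byte 0 at stream offset 3

Answer: 3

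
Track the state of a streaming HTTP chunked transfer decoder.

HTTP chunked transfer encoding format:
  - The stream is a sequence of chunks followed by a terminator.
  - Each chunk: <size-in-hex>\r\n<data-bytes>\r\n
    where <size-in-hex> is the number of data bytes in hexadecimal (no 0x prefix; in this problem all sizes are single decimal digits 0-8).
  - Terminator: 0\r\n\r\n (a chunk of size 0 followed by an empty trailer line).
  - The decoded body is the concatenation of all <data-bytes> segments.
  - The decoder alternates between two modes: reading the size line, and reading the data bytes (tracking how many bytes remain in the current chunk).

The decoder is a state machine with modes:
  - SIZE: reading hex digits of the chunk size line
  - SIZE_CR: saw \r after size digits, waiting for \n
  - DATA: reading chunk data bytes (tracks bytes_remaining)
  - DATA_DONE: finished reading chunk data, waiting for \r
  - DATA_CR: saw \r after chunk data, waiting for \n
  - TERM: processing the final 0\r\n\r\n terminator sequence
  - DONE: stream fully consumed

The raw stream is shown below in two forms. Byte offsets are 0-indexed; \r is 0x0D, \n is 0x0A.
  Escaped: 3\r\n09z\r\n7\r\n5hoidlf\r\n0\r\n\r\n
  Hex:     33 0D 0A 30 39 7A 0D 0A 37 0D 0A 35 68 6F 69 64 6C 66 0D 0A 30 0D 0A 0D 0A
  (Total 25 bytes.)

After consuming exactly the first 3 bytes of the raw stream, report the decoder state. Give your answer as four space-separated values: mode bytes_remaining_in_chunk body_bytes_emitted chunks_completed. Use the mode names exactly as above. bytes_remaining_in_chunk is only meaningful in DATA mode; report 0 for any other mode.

Byte 0 = '3': mode=SIZE remaining=0 emitted=0 chunks_done=0
Byte 1 = 0x0D: mode=SIZE_CR remaining=0 emitted=0 chunks_done=0
Byte 2 = 0x0A: mode=DATA remaining=3 emitted=0 chunks_done=0

Answer: DATA 3 0 0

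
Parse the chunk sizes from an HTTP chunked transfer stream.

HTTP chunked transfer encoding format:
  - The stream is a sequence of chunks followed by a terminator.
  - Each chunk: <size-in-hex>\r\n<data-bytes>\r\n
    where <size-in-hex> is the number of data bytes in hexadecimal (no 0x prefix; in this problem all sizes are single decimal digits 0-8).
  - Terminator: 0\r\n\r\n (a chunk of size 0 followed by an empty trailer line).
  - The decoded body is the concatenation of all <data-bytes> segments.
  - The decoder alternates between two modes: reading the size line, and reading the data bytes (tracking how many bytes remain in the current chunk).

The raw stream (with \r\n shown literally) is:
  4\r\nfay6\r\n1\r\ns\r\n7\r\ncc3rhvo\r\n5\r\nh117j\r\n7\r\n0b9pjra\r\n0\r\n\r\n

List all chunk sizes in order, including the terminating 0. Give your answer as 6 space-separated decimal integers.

Answer: 4 1 7 5 7 0

Derivation:
Chunk 1: stream[0..1]='4' size=0x4=4, data at stream[3..7]='fay6' -> body[0..4], body so far='fay6'
Chunk 2: stream[9..10]='1' size=0x1=1, data at stream[12..13]='s' -> body[4..5], body so far='fay6s'
Chunk 3: stream[15..16]='7' size=0x7=7, data at stream[18..25]='cc3rhvo' -> body[5..12], body so far='fay6scc3rhvo'
Chunk 4: stream[27..28]='5' size=0x5=5, data at stream[30..35]='h117j' -> body[12..17], body so far='fay6scc3rhvoh117j'
Chunk 5: stream[37..38]='7' size=0x7=7, data at stream[40..47]='0b9pjra' -> body[17..24], body so far='fay6scc3rhvoh117j0b9pjra'
Chunk 6: stream[49..50]='0' size=0 (terminator). Final body='fay6scc3rhvoh117j0b9pjra' (24 bytes)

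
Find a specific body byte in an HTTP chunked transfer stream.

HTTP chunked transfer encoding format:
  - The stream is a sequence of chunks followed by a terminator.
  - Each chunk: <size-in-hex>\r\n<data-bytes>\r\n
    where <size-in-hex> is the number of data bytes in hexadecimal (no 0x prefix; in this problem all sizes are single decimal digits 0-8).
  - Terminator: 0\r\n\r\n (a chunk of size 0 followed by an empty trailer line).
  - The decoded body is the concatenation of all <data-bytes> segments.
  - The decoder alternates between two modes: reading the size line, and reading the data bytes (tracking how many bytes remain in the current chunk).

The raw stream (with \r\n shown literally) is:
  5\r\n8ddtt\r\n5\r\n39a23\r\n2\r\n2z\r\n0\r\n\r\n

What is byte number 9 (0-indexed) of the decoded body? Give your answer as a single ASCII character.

Answer: 3

Derivation:
Chunk 1: stream[0..1]='5' size=0x5=5, data at stream[3..8]='8ddtt' -> body[0..5], body so far='8ddtt'
Chunk 2: stream[10..11]='5' size=0x5=5, data at stream[13..18]='39a23' -> body[5..10], body so far='8ddtt39a23'
Chunk 3: stream[20..21]='2' size=0x2=2, data at stream[23..25]='2z' -> body[10..12], body so far='8ddtt39a232z'
Chunk 4: stream[27..28]='0' size=0 (terminator). Final body='8ddtt39a232z' (12 bytes)
Body byte 9 = '3'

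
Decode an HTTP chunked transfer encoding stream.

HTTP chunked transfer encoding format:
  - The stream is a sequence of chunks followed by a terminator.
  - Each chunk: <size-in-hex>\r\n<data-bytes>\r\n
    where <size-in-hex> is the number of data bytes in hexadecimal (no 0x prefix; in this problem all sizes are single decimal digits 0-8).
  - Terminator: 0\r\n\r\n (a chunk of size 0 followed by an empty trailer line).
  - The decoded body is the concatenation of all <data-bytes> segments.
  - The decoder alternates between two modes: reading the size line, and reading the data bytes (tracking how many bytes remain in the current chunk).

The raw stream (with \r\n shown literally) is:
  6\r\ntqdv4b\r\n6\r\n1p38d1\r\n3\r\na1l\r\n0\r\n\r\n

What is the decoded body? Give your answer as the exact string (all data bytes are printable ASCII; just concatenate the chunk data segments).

Answer: tqdv4b1p38d1a1l

Derivation:
Chunk 1: stream[0..1]='6' size=0x6=6, data at stream[3..9]='tqdv4b' -> body[0..6], body so far='tqdv4b'
Chunk 2: stream[11..12]='6' size=0x6=6, data at stream[14..20]='1p38d1' -> body[6..12], body so far='tqdv4b1p38d1'
Chunk 3: stream[22..23]='3' size=0x3=3, data at stream[25..28]='a1l' -> body[12..15], body so far='tqdv4b1p38d1a1l'
Chunk 4: stream[30..31]='0' size=0 (terminator). Final body='tqdv4b1p38d1a1l' (15 bytes)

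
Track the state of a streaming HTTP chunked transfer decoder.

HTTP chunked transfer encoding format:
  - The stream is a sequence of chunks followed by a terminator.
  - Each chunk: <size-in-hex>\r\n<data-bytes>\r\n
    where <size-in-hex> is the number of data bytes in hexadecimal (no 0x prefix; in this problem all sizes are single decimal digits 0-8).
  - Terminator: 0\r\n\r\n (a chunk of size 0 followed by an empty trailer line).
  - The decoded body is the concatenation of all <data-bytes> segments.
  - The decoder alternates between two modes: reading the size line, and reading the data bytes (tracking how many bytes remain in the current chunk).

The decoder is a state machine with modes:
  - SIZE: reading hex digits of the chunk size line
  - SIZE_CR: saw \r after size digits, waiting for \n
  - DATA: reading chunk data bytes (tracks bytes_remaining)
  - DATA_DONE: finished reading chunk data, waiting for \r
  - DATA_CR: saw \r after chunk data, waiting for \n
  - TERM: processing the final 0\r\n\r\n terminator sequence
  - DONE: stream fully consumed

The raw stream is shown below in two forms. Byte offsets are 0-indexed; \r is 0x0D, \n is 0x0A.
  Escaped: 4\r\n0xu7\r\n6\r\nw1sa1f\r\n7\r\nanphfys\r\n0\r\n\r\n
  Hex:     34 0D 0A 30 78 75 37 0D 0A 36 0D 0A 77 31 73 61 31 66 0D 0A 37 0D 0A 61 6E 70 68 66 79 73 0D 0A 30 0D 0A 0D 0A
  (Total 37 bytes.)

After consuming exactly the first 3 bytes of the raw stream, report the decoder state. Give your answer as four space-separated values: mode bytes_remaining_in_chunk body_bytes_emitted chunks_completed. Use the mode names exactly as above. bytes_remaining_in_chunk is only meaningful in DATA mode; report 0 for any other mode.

Answer: DATA 4 0 0

Derivation:
Byte 0 = '4': mode=SIZE remaining=0 emitted=0 chunks_done=0
Byte 1 = 0x0D: mode=SIZE_CR remaining=0 emitted=0 chunks_done=0
Byte 2 = 0x0A: mode=DATA remaining=4 emitted=0 chunks_done=0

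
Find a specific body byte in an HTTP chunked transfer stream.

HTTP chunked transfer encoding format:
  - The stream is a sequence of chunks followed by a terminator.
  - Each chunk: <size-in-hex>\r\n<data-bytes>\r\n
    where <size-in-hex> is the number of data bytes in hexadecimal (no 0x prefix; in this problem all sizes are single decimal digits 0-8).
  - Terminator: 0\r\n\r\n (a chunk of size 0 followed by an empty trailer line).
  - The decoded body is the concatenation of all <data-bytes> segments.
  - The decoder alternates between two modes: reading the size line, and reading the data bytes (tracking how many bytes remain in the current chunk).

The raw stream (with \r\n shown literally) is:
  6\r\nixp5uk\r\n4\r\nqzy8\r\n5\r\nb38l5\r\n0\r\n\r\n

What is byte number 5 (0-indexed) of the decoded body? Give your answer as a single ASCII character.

Answer: k

Derivation:
Chunk 1: stream[0..1]='6' size=0x6=6, data at stream[3..9]='ixp5uk' -> body[0..6], body so far='ixp5uk'
Chunk 2: stream[11..12]='4' size=0x4=4, data at stream[14..18]='qzy8' -> body[6..10], body so far='ixp5ukqzy8'
Chunk 3: stream[20..21]='5' size=0x5=5, data at stream[23..28]='b38l5' -> body[10..15], body so far='ixp5ukqzy8b38l5'
Chunk 4: stream[30..31]='0' size=0 (terminator). Final body='ixp5ukqzy8b38l5' (15 bytes)
Body byte 5 = 'k'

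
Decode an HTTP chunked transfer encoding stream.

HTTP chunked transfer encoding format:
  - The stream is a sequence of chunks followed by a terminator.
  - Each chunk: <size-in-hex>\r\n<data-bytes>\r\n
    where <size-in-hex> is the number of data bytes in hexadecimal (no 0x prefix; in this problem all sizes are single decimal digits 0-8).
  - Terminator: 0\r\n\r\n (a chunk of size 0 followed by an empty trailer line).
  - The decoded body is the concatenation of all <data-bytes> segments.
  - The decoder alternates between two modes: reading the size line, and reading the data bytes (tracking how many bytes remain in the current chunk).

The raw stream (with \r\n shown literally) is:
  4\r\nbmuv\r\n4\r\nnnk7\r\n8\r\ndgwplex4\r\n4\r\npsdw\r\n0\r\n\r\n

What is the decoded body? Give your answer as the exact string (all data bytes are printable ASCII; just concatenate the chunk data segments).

Answer: bmuvnnk7dgwplex4psdw

Derivation:
Chunk 1: stream[0..1]='4' size=0x4=4, data at stream[3..7]='bmuv' -> body[0..4], body so far='bmuv'
Chunk 2: stream[9..10]='4' size=0x4=4, data at stream[12..16]='nnk7' -> body[4..8], body so far='bmuvnnk7'
Chunk 3: stream[18..19]='8' size=0x8=8, data at stream[21..29]='dgwplex4' -> body[8..16], body so far='bmuvnnk7dgwplex4'
Chunk 4: stream[31..32]='4' size=0x4=4, data at stream[34..38]='psdw' -> body[16..20], body so far='bmuvnnk7dgwplex4psdw'
Chunk 5: stream[40..41]='0' size=0 (terminator). Final body='bmuvnnk7dgwplex4psdw' (20 bytes)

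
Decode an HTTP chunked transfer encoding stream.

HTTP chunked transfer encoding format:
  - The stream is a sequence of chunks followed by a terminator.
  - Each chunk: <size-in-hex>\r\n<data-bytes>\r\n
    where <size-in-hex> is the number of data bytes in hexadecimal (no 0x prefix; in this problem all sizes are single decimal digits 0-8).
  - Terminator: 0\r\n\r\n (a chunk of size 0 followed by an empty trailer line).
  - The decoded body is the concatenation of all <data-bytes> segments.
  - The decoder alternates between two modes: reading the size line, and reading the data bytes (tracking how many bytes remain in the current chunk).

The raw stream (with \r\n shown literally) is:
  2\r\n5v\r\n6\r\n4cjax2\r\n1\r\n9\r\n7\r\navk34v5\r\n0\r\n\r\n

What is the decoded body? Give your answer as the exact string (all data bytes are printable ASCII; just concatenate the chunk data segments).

Answer: 5v4cjax29avk34v5

Derivation:
Chunk 1: stream[0..1]='2' size=0x2=2, data at stream[3..5]='5v' -> body[0..2], body so far='5v'
Chunk 2: stream[7..8]='6' size=0x6=6, data at stream[10..16]='4cjax2' -> body[2..8], body so far='5v4cjax2'
Chunk 3: stream[18..19]='1' size=0x1=1, data at stream[21..22]='9' -> body[8..9], body so far='5v4cjax29'
Chunk 4: stream[24..25]='7' size=0x7=7, data at stream[27..34]='avk34v5' -> body[9..16], body so far='5v4cjax29avk34v5'
Chunk 5: stream[36..37]='0' size=0 (terminator). Final body='5v4cjax29avk34v5' (16 bytes)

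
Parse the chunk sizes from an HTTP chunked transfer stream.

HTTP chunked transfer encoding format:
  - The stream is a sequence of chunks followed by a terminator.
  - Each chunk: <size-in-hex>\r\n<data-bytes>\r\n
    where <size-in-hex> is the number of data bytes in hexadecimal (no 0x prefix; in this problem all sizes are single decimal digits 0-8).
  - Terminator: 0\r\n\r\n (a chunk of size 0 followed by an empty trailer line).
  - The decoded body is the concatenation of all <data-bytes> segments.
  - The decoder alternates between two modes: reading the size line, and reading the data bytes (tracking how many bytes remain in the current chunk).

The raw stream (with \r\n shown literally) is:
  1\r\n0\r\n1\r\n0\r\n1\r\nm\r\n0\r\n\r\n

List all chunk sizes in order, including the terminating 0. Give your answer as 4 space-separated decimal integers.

Chunk 1: stream[0..1]='1' size=0x1=1, data at stream[3..4]='0' -> body[0..1], body so far='0'
Chunk 2: stream[6..7]='1' size=0x1=1, data at stream[9..10]='0' -> body[1..2], body so far='00'
Chunk 3: stream[12..13]='1' size=0x1=1, data at stream[15..16]='m' -> body[2..3], body so far='00m'
Chunk 4: stream[18..19]='0' size=0 (terminator). Final body='00m' (3 bytes)

Answer: 1 1 1 0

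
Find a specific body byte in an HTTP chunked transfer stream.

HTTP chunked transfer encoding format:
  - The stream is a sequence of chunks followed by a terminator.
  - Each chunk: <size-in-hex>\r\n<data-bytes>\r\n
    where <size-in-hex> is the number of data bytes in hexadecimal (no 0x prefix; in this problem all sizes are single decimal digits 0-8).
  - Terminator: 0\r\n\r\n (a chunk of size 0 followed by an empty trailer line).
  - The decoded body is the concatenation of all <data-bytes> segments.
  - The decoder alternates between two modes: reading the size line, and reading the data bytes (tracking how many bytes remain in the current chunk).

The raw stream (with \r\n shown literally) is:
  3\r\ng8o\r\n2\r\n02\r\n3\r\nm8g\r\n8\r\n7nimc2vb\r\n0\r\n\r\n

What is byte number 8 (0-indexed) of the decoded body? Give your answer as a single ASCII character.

Chunk 1: stream[0..1]='3' size=0x3=3, data at stream[3..6]='g8o' -> body[0..3], body so far='g8o'
Chunk 2: stream[8..9]='2' size=0x2=2, data at stream[11..13]='02' -> body[3..5], body so far='g8o02'
Chunk 3: stream[15..16]='3' size=0x3=3, data at stream[18..21]='m8g' -> body[5..8], body so far='g8o02m8g'
Chunk 4: stream[23..24]='8' size=0x8=8, data at stream[26..34]='7nimc2vb' -> body[8..16], body so far='g8o02m8g7nimc2vb'
Chunk 5: stream[36..37]='0' size=0 (terminator). Final body='g8o02m8g7nimc2vb' (16 bytes)
Body byte 8 = '7'

Answer: 7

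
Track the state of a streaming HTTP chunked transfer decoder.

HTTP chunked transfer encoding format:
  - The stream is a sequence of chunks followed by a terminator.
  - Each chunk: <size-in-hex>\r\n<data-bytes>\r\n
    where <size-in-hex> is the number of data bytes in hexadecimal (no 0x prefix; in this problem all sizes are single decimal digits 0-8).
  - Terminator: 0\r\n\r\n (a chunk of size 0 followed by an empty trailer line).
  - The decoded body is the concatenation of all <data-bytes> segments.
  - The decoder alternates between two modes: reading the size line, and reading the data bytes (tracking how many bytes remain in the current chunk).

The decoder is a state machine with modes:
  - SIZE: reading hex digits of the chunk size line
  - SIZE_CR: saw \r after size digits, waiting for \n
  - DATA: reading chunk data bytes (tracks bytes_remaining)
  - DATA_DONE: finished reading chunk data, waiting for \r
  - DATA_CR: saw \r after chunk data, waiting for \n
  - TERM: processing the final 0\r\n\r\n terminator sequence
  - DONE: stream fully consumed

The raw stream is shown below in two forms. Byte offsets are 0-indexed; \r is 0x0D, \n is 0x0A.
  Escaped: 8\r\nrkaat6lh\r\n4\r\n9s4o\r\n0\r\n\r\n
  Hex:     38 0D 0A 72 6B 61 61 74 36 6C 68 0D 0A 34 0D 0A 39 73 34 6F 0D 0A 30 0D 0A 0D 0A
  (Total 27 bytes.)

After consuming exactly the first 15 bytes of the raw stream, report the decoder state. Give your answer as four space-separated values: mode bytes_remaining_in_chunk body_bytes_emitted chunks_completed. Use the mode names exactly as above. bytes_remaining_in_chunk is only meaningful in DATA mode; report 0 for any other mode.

Answer: SIZE_CR 0 8 1

Derivation:
Byte 0 = '8': mode=SIZE remaining=0 emitted=0 chunks_done=0
Byte 1 = 0x0D: mode=SIZE_CR remaining=0 emitted=0 chunks_done=0
Byte 2 = 0x0A: mode=DATA remaining=8 emitted=0 chunks_done=0
Byte 3 = 'r': mode=DATA remaining=7 emitted=1 chunks_done=0
Byte 4 = 'k': mode=DATA remaining=6 emitted=2 chunks_done=0
Byte 5 = 'a': mode=DATA remaining=5 emitted=3 chunks_done=0
Byte 6 = 'a': mode=DATA remaining=4 emitted=4 chunks_done=0
Byte 7 = 't': mode=DATA remaining=3 emitted=5 chunks_done=0
Byte 8 = '6': mode=DATA remaining=2 emitted=6 chunks_done=0
Byte 9 = 'l': mode=DATA remaining=1 emitted=7 chunks_done=0
Byte 10 = 'h': mode=DATA_DONE remaining=0 emitted=8 chunks_done=0
Byte 11 = 0x0D: mode=DATA_CR remaining=0 emitted=8 chunks_done=0
Byte 12 = 0x0A: mode=SIZE remaining=0 emitted=8 chunks_done=1
Byte 13 = '4': mode=SIZE remaining=0 emitted=8 chunks_done=1
Byte 14 = 0x0D: mode=SIZE_CR remaining=0 emitted=8 chunks_done=1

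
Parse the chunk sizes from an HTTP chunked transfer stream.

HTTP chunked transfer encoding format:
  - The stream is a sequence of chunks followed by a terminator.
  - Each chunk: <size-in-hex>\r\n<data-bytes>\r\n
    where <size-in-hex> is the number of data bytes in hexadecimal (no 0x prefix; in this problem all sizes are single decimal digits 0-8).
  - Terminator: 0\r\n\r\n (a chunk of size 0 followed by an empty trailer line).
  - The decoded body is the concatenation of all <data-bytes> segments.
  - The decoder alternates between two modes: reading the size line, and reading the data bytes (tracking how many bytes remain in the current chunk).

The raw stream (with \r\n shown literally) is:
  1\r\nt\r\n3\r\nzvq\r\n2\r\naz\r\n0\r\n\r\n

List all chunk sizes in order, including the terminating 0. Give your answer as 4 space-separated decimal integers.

Chunk 1: stream[0..1]='1' size=0x1=1, data at stream[3..4]='t' -> body[0..1], body so far='t'
Chunk 2: stream[6..7]='3' size=0x3=3, data at stream[9..12]='zvq' -> body[1..4], body so far='tzvq'
Chunk 3: stream[14..15]='2' size=0x2=2, data at stream[17..19]='az' -> body[4..6], body so far='tzvqaz'
Chunk 4: stream[21..22]='0' size=0 (terminator). Final body='tzvqaz' (6 bytes)

Answer: 1 3 2 0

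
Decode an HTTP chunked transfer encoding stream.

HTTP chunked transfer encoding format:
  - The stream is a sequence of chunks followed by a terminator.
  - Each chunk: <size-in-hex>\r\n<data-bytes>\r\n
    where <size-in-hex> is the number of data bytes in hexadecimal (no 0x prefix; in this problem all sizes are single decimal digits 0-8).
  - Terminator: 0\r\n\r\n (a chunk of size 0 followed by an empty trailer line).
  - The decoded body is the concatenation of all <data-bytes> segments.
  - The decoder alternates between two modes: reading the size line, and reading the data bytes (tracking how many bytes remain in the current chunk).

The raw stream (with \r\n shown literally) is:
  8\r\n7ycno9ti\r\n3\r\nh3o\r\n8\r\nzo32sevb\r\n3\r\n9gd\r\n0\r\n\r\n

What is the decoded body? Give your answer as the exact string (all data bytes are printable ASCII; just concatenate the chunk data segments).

Chunk 1: stream[0..1]='8' size=0x8=8, data at stream[3..11]='7ycno9ti' -> body[0..8], body so far='7ycno9ti'
Chunk 2: stream[13..14]='3' size=0x3=3, data at stream[16..19]='h3o' -> body[8..11], body so far='7ycno9tih3o'
Chunk 3: stream[21..22]='8' size=0x8=8, data at stream[24..32]='zo32sevb' -> body[11..19], body so far='7ycno9tih3ozo32sevb'
Chunk 4: stream[34..35]='3' size=0x3=3, data at stream[37..40]='9gd' -> body[19..22], body so far='7ycno9tih3ozo32sevb9gd'
Chunk 5: stream[42..43]='0' size=0 (terminator). Final body='7ycno9tih3ozo32sevb9gd' (22 bytes)

Answer: 7ycno9tih3ozo32sevb9gd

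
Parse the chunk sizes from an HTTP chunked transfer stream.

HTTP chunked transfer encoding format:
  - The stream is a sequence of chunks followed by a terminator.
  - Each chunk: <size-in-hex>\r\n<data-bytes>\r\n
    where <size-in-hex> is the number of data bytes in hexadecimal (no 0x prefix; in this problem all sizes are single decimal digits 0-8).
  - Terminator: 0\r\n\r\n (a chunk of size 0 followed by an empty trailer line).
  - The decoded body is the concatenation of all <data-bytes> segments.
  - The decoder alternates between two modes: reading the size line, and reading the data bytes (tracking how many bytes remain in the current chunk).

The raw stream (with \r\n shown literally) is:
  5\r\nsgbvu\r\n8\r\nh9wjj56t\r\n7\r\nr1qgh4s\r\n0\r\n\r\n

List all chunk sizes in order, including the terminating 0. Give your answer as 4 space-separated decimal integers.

Chunk 1: stream[0..1]='5' size=0x5=5, data at stream[3..8]='sgbvu' -> body[0..5], body so far='sgbvu'
Chunk 2: stream[10..11]='8' size=0x8=8, data at stream[13..21]='h9wjj56t' -> body[5..13], body so far='sgbvuh9wjj56t'
Chunk 3: stream[23..24]='7' size=0x7=7, data at stream[26..33]='r1qgh4s' -> body[13..20], body so far='sgbvuh9wjj56tr1qgh4s'
Chunk 4: stream[35..36]='0' size=0 (terminator). Final body='sgbvuh9wjj56tr1qgh4s' (20 bytes)

Answer: 5 8 7 0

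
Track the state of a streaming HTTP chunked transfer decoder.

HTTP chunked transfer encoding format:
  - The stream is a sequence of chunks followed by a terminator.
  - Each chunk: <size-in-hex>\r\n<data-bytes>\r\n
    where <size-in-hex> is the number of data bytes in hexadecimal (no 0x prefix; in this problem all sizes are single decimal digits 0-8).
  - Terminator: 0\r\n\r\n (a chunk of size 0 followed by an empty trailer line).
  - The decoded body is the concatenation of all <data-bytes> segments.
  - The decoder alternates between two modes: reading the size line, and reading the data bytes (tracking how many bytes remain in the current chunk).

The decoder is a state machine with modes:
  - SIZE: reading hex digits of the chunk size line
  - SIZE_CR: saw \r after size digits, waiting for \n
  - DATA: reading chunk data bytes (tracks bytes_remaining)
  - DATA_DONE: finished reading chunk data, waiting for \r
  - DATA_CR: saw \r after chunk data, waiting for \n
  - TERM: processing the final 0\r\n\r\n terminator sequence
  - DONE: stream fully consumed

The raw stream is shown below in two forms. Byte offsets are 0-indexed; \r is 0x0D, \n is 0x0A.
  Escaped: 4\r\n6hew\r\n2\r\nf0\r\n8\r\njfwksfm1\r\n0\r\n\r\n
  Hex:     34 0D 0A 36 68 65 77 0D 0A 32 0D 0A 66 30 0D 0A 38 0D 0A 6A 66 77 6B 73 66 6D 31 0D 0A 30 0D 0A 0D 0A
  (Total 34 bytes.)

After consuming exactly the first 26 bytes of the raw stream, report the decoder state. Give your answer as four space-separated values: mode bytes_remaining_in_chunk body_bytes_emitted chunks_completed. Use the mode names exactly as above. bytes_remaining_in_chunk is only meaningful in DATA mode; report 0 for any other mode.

Answer: DATA 1 13 2

Derivation:
Byte 0 = '4': mode=SIZE remaining=0 emitted=0 chunks_done=0
Byte 1 = 0x0D: mode=SIZE_CR remaining=0 emitted=0 chunks_done=0
Byte 2 = 0x0A: mode=DATA remaining=4 emitted=0 chunks_done=0
Byte 3 = '6': mode=DATA remaining=3 emitted=1 chunks_done=0
Byte 4 = 'h': mode=DATA remaining=2 emitted=2 chunks_done=0
Byte 5 = 'e': mode=DATA remaining=1 emitted=3 chunks_done=0
Byte 6 = 'w': mode=DATA_DONE remaining=0 emitted=4 chunks_done=0
Byte 7 = 0x0D: mode=DATA_CR remaining=0 emitted=4 chunks_done=0
Byte 8 = 0x0A: mode=SIZE remaining=0 emitted=4 chunks_done=1
Byte 9 = '2': mode=SIZE remaining=0 emitted=4 chunks_done=1
Byte 10 = 0x0D: mode=SIZE_CR remaining=0 emitted=4 chunks_done=1
Byte 11 = 0x0A: mode=DATA remaining=2 emitted=4 chunks_done=1
Byte 12 = 'f': mode=DATA remaining=1 emitted=5 chunks_done=1
Byte 13 = '0': mode=DATA_DONE remaining=0 emitted=6 chunks_done=1
Byte 14 = 0x0D: mode=DATA_CR remaining=0 emitted=6 chunks_done=1
Byte 15 = 0x0A: mode=SIZE remaining=0 emitted=6 chunks_done=2
Byte 16 = '8': mode=SIZE remaining=0 emitted=6 chunks_done=2
Byte 17 = 0x0D: mode=SIZE_CR remaining=0 emitted=6 chunks_done=2
Byte 18 = 0x0A: mode=DATA remaining=8 emitted=6 chunks_done=2
Byte 19 = 'j': mode=DATA remaining=7 emitted=7 chunks_done=2
Byte 20 = 'f': mode=DATA remaining=6 emitted=8 chunks_done=2
Byte 21 = 'w': mode=DATA remaining=5 emitted=9 chunks_done=2
Byte 22 = 'k': mode=DATA remaining=4 emitted=10 chunks_done=2
Byte 23 = 's': mode=DATA remaining=3 emitted=11 chunks_done=2
Byte 24 = 'f': mode=DATA remaining=2 emitted=12 chunks_done=2
Byte 25 = 'm': mode=DATA remaining=1 emitted=13 chunks_done=2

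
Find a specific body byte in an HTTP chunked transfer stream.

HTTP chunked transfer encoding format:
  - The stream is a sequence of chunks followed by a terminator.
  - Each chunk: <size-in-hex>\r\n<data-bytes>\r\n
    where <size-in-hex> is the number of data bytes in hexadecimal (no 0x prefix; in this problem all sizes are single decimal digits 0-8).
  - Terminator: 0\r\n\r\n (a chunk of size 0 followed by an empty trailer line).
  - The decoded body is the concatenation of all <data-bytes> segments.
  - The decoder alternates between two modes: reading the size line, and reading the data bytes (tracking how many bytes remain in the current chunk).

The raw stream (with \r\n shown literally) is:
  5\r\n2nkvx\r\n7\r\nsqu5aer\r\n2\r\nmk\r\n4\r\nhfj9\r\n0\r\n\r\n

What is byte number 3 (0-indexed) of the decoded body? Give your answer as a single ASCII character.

Answer: v

Derivation:
Chunk 1: stream[0..1]='5' size=0x5=5, data at stream[3..8]='2nkvx' -> body[0..5], body so far='2nkvx'
Chunk 2: stream[10..11]='7' size=0x7=7, data at stream[13..20]='squ5aer' -> body[5..12], body so far='2nkvxsqu5aer'
Chunk 3: stream[22..23]='2' size=0x2=2, data at stream[25..27]='mk' -> body[12..14], body so far='2nkvxsqu5aermk'
Chunk 4: stream[29..30]='4' size=0x4=4, data at stream[32..36]='hfj9' -> body[14..18], body so far='2nkvxsqu5aermkhfj9'
Chunk 5: stream[38..39]='0' size=0 (terminator). Final body='2nkvxsqu5aermkhfj9' (18 bytes)
Body byte 3 = 'v'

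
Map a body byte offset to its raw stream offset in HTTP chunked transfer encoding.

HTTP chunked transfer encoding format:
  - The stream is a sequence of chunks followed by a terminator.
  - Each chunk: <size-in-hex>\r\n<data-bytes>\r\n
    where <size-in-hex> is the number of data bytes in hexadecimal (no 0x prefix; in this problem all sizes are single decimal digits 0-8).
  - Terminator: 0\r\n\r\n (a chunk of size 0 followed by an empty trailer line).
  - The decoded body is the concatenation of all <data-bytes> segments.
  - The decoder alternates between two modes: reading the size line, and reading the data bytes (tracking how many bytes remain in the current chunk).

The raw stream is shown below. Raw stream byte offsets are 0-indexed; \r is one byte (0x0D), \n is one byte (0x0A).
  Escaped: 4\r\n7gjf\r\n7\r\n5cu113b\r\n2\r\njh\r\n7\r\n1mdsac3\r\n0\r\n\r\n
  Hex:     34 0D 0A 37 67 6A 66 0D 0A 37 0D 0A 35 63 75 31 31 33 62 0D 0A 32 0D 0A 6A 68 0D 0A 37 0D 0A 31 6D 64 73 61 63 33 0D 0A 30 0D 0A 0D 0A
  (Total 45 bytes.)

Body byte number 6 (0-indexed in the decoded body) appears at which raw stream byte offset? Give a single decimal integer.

Chunk 1: stream[0..1]='4' size=0x4=4, data at stream[3..7]='7gjf' -> body[0..4], body so far='7gjf'
Chunk 2: stream[9..10]='7' size=0x7=7, data at stream[12..19]='5cu113b' -> body[4..11], body so far='7gjf5cu113b'
Chunk 3: stream[21..22]='2' size=0x2=2, data at stream[24..26]='jh' -> body[11..13], body so far='7gjf5cu113bjh'
Chunk 4: stream[28..29]='7' size=0x7=7, data at stream[31..38]='1mdsac3' -> body[13..20], body so far='7gjf5cu113bjh1mdsac3'
Chunk 5: stream[40..41]='0' size=0 (terminator). Final body='7gjf5cu113bjh1mdsac3' (20 bytes)
Body byte 6 at stream offset 14

Answer: 14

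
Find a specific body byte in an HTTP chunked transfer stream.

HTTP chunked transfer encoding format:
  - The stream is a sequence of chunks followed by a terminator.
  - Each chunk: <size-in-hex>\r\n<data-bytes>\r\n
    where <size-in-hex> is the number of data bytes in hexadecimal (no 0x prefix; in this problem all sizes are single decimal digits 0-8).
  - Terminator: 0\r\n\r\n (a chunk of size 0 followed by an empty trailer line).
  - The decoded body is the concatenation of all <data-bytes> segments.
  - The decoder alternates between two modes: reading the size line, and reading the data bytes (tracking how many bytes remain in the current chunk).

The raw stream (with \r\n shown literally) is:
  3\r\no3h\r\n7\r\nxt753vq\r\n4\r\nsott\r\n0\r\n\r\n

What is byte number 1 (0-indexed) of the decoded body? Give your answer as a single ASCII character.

Chunk 1: stream[0..1]='3' size=0x3=3, data at stream[3..6]='o3h' -> body[0..3], body so far='o3h'
Chunk 2: stream[8..9]='7' size=0x7=7, data at stream[11..18]='xt753vq' -> body[3..10], body so far='o3hxt753vq'
Chunk 3: stream[20..21]='4' size=0x4=4, data at stream[23..27]='sott' -> body[10..14], body so far='o3hxt753vqsott'
Chunk 4: stream[29..30]='0' size=0 (terminator). Final body='o3hxt753vqsott' (14 bytes)
Body byte 1 = '3'

Answer: 3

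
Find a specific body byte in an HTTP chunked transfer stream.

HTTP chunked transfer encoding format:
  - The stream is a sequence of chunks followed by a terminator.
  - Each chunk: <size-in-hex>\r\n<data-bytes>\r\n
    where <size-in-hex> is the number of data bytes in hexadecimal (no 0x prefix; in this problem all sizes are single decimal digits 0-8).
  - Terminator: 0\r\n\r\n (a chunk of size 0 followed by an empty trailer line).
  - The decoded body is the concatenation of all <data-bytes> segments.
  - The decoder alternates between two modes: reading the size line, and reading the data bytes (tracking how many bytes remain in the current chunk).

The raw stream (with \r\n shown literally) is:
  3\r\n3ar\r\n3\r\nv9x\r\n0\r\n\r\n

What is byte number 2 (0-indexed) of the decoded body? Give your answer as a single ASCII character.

Answer: r

Derivation:
Chunk 1: stream[0..1]='3' size=0x3=3, data at stream[3..6]='3ar' -> body[0..3], body so far='3ar'
Chunk 2: stream[8..9]='3' size=0x3=3, data at stream[11..14]='v9x' -> body[3..6], body so far='3arv9x'
Chunk 3: stream[16..17]='0' size=0 (terminator). Final body='3arv9x' (6 bytes)
Body byte 2 = 'r'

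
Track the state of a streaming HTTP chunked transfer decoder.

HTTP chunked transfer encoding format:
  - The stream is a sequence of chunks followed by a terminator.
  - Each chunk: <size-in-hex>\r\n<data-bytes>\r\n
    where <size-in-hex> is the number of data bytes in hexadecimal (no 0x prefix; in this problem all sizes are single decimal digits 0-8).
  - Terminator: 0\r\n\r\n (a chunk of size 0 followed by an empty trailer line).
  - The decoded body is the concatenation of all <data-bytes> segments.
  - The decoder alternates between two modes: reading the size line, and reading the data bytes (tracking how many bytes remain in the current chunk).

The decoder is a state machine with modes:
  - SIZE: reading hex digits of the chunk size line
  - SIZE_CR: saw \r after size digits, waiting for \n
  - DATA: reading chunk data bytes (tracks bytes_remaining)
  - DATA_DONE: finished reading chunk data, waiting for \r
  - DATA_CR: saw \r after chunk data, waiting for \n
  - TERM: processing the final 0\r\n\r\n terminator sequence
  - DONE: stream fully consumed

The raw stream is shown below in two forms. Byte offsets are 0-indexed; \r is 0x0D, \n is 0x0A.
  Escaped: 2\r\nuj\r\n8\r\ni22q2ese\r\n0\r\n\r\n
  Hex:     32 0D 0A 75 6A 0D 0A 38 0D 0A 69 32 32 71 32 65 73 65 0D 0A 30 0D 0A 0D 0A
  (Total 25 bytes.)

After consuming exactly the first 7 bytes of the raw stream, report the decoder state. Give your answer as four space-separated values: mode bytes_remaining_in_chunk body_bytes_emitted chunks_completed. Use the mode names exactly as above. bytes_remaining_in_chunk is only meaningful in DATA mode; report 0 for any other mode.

Answer: SIZE 0 2 1

Derivation:
Byte 0 = '2': mode=SIZE remaining=0 emitted=0 chunks_done=0
Byte 1 = 0x0D: mode=SIZE_CR remaining=0 emitted=0 chunks_done=0
Byte 2 = 0x0A: mode=DATA remaining=2 emitted=0 chunks_done=0
Byte 3 = 'u': mode=DATA remaining=1 emitted=1 chunks_done=0
Byte 4 = 'j': mode=DATA_DONE remaining=0 emitted=2 chunks_done=0
Byte 5 = 0x0D: mode=DATA_CR remaining=0 emitted=2 chunks_done=0
Byte 6 = 0x0A: mode=SIZE remaining=0 emitted=2 chunks_done=1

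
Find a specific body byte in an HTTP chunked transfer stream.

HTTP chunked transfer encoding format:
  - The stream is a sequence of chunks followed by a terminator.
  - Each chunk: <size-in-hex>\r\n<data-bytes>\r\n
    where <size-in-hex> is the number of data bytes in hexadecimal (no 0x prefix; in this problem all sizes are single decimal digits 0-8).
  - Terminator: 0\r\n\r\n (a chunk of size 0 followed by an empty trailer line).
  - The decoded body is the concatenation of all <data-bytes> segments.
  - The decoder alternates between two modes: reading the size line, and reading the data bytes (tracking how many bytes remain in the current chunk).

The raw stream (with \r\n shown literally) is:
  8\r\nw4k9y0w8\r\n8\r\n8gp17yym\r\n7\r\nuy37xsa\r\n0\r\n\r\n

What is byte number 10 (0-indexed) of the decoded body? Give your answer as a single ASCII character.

Answer: p

Derivation:
Chunk 1: stream[0..1]='8' size=0x8=8, data at stream[3..11]='w4k9y0w8' -> body[0..8], body so far='w4k9y0w8'
Chunk 2: stream[13..14]='8' size=0x8=8, data at stream[16..24]='8gp17yym' -> body[8..16], body so far='w4k9y0w88gp17yym'
Chunk 3: stream[26..27]='7' size=0x7=7, data at stream[29..36]='uy37xsa' -> body[16..23], body so far='w4k9y0w88gp17yymuy37xsa'
Chunk 4: stream[38..39]='0' size=0 (terminator). Final body='w4k9y0w88gp17yymuy37xsa' (23 bytes)
Body byte 10 = 'p'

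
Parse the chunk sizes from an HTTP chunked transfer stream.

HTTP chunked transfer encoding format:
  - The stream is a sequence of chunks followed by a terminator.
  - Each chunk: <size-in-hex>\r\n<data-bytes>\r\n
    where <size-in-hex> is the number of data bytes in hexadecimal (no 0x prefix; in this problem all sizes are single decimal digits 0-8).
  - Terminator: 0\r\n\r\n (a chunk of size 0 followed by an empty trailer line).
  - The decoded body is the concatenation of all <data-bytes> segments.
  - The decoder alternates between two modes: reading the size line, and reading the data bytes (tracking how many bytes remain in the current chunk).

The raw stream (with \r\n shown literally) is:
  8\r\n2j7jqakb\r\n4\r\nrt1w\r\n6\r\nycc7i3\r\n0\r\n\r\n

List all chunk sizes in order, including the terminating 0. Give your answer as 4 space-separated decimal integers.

Chunk 1: stream[0..1]='8' size=0x8=8, data at stream[3..11]='2j7jqakb' -> body[0..8], body so far='2j7jqakb'
Chunk 2: stream[13..14]='4' size=0x4=4, data at stream[16..20]='rt1w' -> body[8..12], body so far='2j7jqakbrt1w'
Chunk 3: stream[22..23]='6' size=0x6=6, data at stream[25..31]='ycc7i3' -> body[12..18], body so far='2j7jqakbrt1wycc7i3'
Chunk 4: stream[33..34]='0' size=0 (terminator). Final body='2j7jqakbrt1wycc7i3' (18 bytes)

Answer: 8 4 6 0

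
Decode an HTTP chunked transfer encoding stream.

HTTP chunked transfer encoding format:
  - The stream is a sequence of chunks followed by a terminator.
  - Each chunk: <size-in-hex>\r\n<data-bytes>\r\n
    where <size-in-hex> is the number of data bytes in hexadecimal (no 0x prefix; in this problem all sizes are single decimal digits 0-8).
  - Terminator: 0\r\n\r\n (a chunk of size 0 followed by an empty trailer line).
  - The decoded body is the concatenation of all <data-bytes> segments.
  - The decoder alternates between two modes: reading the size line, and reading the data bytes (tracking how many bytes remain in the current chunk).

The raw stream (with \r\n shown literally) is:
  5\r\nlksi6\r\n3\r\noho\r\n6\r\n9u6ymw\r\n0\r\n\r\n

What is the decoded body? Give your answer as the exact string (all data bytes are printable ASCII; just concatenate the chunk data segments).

Chunk 1: stream[0..1]='5' size=0x5=5, data at stream[3..8]='lksi6' -> body[0..5], body so far='lksi6'
Chunk 2: stream[10..11]='3' size=0x3=3, data at stream[13..16]='oho' -> body[5..8], body so far='lksi6oho'
Chunk 3: stream[18..19]='6' size=0x6=6, data at stream[21..27]='9u6ymw' -> body[8..14], body so far='lksi6oho9u6ymw'
Chunk 4: stream[29..30]='0' size=0 (terminator). Final body='lksi6oho9u6ymw' (14 bytes)

Answer: lksi6oho9u6ymw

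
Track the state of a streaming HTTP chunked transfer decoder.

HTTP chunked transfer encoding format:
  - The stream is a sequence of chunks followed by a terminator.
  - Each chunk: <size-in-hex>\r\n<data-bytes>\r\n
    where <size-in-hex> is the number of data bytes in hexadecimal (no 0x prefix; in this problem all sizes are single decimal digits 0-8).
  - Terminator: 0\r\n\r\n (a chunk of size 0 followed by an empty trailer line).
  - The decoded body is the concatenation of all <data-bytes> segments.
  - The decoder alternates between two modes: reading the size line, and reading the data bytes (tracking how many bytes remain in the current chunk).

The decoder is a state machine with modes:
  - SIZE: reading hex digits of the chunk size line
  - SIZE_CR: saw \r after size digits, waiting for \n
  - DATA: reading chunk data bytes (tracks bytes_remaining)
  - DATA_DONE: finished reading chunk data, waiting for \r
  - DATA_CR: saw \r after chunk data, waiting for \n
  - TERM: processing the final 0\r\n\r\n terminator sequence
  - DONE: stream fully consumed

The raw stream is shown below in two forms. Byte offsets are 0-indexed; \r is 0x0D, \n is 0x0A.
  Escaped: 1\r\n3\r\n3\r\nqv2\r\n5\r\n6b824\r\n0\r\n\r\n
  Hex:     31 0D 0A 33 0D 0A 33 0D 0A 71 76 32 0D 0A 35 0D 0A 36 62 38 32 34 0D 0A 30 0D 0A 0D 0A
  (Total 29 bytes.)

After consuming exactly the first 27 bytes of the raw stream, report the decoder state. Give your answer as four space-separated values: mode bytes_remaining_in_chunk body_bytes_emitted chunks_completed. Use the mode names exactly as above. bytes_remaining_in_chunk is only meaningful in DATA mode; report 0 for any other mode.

Answer: TERM 0 9 3

Derivation:
Byte 0 = '1': mode=SIZE remaining=0 emitted=0 chunks_done=0
Byte 1 = 0x0D: mode=SIZE_CR remaining=0 emitted=0 chunks_done=0
Byte 2 = 0x0A: mode=DATA remaining=1 emitted=0 chunks_done=0
Byte 3 = '3': mode=DATA_DONE remaining=0 emitted=1 chunks_done=0
Byte 4 = 0x0D: mode=DATA_CR remaining=0 emitted=1 chunks_done=0
Byte 5 = 0x0A: mode=SIZE remaining=0 emitted=1 chunks_done=1
Byte 6 = '3': mode=SIZE remaining=0 emitted=1 chunks_done=1
Byte 7 = 0x0D: mode=SIZE_CR remaining=0 emitted=1 chunks_done=1
Byte 8 = 0x0A: mode=DATA remaining=3 emitted=1 chunks_done=1
Byte 9 = 'q': mode=DATA remaining=2 emitted=2 chunks_done=1
Byte 10 = 'v': mode=DATA remaining=1 emitted=3 chunks_done=1
Byte 11 = '2': mode=DATA_DONE remaining=0 emitted=4 chunks_done=1
Byte 12 = 0x0D: mode=DATA_CR remaining=0 emitted=4 chunks_done=1
Byte 13 = 0x0A: mode=SIZE remaining=0 emitted=4 chunks_done=2
Byte 14 = '5': mode=SIZE remaining=0 emitted=4 chunks_done=2
Byte 15 = 0x0D: mode=SIZE_CR remaining=0 emitted=4 chunks_done=2
Byte 16 = 0x0A: mode=DATA remaining=5 emitted=4 chunks_done=2
Byte 17 = '6': mode=DATA remaining=4 emitted=5 chunks_done=2
Byte 18 = 'b': mode=DATA remaining=3 emitted=6 chunks_done=2
Byte 19 = '8': mode=DATA remaining=2 emitted=7 chunks_done=2
Byte 20 = '2': mode=DATA remaining=1 emitted=8 chunks_done=2
Byte 21 = '4': mode=DATA_DONE remaining=0 emitted=9 chunks_done=2
Byte 22 = 0x0D: mode=DATA_CR remaining=0 emitted=9 chunks_done=2
Byte 23 = 0x0A: mode=SIZE remaining=0 emitted=9 chunks_done=3
Byte 24 = '0': mode=SIZE remaining=0 emitted=9 chunks_done=3
Byte 25 = 0x0D: mode=SIZE_CR remaining=0 emitted=9 chunks_done=3
Byte 26 = 0x0A: mode=TERM remaining=0 emitted=9 chunks_done=3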